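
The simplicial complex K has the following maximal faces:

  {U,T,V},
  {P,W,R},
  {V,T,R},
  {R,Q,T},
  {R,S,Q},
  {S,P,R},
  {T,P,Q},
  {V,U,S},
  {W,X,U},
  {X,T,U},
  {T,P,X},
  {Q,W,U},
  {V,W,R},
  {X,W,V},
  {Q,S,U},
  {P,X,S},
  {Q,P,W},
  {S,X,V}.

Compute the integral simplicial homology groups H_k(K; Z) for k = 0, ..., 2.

H_0 = Z,  H_1 = Z ⊕ Z/2,  H_2 = 0.

We work with the vertex ordering P < Q < R < S < T < U < V < W < X. The simplices of K, each written with vertices in increasing order, are:

  0-simplices (9): P, Q, R, S, T, U, V, W, X
  1-simplices (27): PQ, PR, PS, PT, PW, PX, QR, QS, QT, QU, QW, RS, RT, RV, RW, SU, SV, SX, TU, TV, TX, UV, UW, UX, VW, VX, WX
  2-simplices (18): PQT, PQW, PRS, PRW, PSX, PTX, QRS, QRT, QSU, QUW, RTV, RVW, SUV, SVX, TUV, TUX, UWX, VWX

giving chain groups C_0 ≅ Z^9, C_1 ≅ Z^27, C_2 ≅ Z^18.

∂_1: C_1 → C_0 sends each edge [p,q] (with p < q) to q − p. For instance
  ∂PQ = Q − P.
As a 9×27 matrix over Z this has rank 8, with invariant factors (1,1,1,1,1,1,1,1).

The boundary map ∂_2: C_2 → C_1 acts by ∂[p,q,r] = [q,r] − [p,r] + [p,q]. For instance
  ∂PQW = QW − PW + PQ,
  ∂TUX = UX − TX + TU.
The 27×18 boundary matrix has rank 18 and Smith normal form diag(1,1,1,1,1,1,1,1,1,1,1,1,1,1,1,1,1,2).

Computing H_k = (kernel of ∂_k) / (image of ∂_{k+1}):

  H_0: rank C_0 − rank ∂_1 = 9 − 8 = 1, and the invariant factors of ∂_1 are all 1, so H_0 ≅ Z.
  H_1: rank ker ∂_1 − rank ∂_2 = (27 − 8) − 18 = 1, and ∂_2 has invariant factor 2 > 1, so H_1 ≅ Z ⊕ Z/2.
  H_2: rank ker ∂_2 − rank ∂_3 = (18 − 18) − 0 = 0, and there is no ∂_3, so H_2 ≅ 0.

(K is a triangulation of the Klein bottle.)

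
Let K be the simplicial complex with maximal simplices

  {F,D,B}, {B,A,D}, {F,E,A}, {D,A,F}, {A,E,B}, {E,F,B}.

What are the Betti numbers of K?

We work with the vertex ordering A < B < D < E < F. The simplices of K, each written with vertices in increasing order, are:

  0-simplices (5): A, B, D, E, F
  1-simplices (9): AB, AD, AE, AF, BD, BE, BF, DF, EF
  2-simplices (6): ABD, ABE, ADF, AEF, BDF, BEF

Hence C_0 ≅ Z^5, C_1 ≅ Z^9, C_2 ≅ Z^6.

∂_1: C_1 → C_0 sends each edge [p,q] (with p < q) to q − p. For instance
  ∂AD = D − A.
This gives a 5×9 integer matrix of rank 4; reducing to Smith normal form yields diagonal entries (1,1,1,1).

Boundary ∂_2: C_2 → C_1 maps a triangle to the signed sum of its edges. For instance
  ∂ABD = BD − AD + AB,
  ∂ABE = BE − AE + AB.
The 9×6 boundary matrix has rank 5 and Smith normal form diag(1,1,1,1,1).

Computing H_k = (kernel of ∂_k) / (image of ∂_{k+1}):

  H_0: rank C_0 − rank ∂_1 = 5 − 4 = 1, and the invariant factors of ∂_1 are all 1, so H_0 = Z.
  H_1: rank ker ∂_1 − rank ∂_2 = (9 − 4) − 5 = 0, and the invariant factors of ∂_2 are all 1, so H_1 = 0.
  H_2: rank ker ∂_2 − rank ∂_3 = (6 − 5) − 0 = 1, and there is no ∂_3, so H_2 = Z.

As a check, the Euler characteristic is 5 − 9 + 6 = 2, which agrees with 1 − 0 + 1 = 2.

Hence the Betti numbers are b_0 = 1, b_1 = 0, b_2 = 1.

b_0 = 1, b_1 = 0, b_2 = 1.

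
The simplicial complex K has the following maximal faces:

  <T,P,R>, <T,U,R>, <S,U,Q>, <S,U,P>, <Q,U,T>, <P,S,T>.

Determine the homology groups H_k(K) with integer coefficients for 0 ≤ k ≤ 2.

H_0 ≅ Z,  H_1 ≅ Z,  H_2 = 0.

Take the total order P < Q < R < S < T < U on the vertex set. Then K (dimension 2) consists of the simplices:

  0-simplices (6): P, Q, R, S, T, U
  1-simplices (12): PR, PS, PT, PU, QS, QT, QU, RT, RU, ST, SU, TU
  2-simplices (6): PRT, PST, PSU, QSU, QTU, RTU

giving chain groups C_0 ≅ Z^6, C_1 ≅ Z^12, C_2 ≅ Z^6.

Boundary ∂_1: C_1 → C_0 maps an edge to its endpoints' difference, ∂[p,q] = q − p. For instance
  ∂RU = U − R.
The 6×12 boundary matrix has rank 5 and Smith normal form diag(1,1,1,1,1).

∂_2: C_2 → C_1 maps a triangle to the signed sum of its edges. For instance
  ∂PSU = SU − PU + PS,
  ∂RTU = TU − RU + RT.
The 12×6 boundary matrix has rank 6 and Smith normal form diag(1,1,1,1,1,1).

Now H_k = ker ∂_k / im ∂_{k+1}, so:

  H_0: rank C_0 − rank ∂_1 = 6 − 5 = 1, and the invariant factors of ∂_1 are all 1, so H_0 = Z.
  H_1: rank ker ∂_1 − rank ∂_2 = (12 − 5) − 6 = 1, and the invariant factors of ∂_2 are all 1, so H_1 = Z.
  H_2: rank ker ∂_2 − rank ∂_3 = (6 − 6) − 0 = 0, and there is no ∂_3, so H_2 = 0.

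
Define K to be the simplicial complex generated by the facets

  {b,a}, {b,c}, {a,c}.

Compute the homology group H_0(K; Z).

H_0 = Z.

Take the total order a < b < c on the vertex set. Then K (dimension 1) consists of the simplices:

  0-simplices (3): a, b, c
  1-simplices (3): ab, ac, bc

so the chain groups are C_0 ≅ Z^3, C_1 ≅ Z^3.

∂_1: C_1 → C_0 maps an edge to its endpoints' difference, ∂[p,q] = q − p. For instance
  ∂ac = c − a.
The resulting 3×3 matrix has rank 2, and its Smith normal form has invariant factors (1,1).

Computing H_k = (kernel of ∂_k) / (image of ∂_{k+1}):

  H_0: rank C_0 − rank ∂_1 = 3 − 2 = 1, and the invariant factors of ∂_1 are all 1, so H_0 ≅ Z.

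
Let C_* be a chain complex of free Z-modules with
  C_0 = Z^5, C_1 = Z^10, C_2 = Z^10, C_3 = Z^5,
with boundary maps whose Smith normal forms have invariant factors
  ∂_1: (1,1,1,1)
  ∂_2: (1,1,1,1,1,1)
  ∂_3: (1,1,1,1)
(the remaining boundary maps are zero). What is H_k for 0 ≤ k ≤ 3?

H_0: b_0 = 5 − 0 − 4 = 1; torsion from ∂_1 factors > 1: none. So H_0 ≅ Z.
H_1: b_1 = 10 − 4 − 6 = 0; torsion from ∂_2 factors > 1: none. So H_1 ≅ 0.
H_2: b_2 = 10 − 6 − 4 = 0; torsion from ∂_3 factors > 1: none. So H_2 ≅ 0.
H_3: b_3 = 5 − 4 − 0 = 1; torsion from ∂_4 factors > 1: none. So H_3 ≅ Z.

H_0 ≅ Z,  H_1 = 0,  H_2 = 0,  H_3 ≅ Z.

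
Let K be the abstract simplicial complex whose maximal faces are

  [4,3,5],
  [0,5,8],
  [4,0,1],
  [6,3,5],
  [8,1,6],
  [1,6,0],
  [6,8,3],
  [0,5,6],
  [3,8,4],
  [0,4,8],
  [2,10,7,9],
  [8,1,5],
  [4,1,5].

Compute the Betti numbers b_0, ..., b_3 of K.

K has 11 vertices, 24 edges, 16 triangles, 1 3-simplex.
rank ∂_0 = 0, rank ∂_1 = 9 ⇒ b_0 = 11 − 0 − 9 = 2; all invariant factors of ∂_1 are 1 so no torsion. So H_0 ≅ Z^2.
rank ∂_1 = 9, rank ∂_2 = 15 ⇒ b_1 = 24 − 9 − 15 = 0; ∂_2 has invariant factor(s) [2] giving torsion. So H_1 ≅ Z/2Z.
rank ∂_2 = 15, rank ∂_3 = 1 ⇒ b_2 = 16 − 15 − 1 = 0; all invariant factors of ∂_3 are 1 so no torsion. So H_2 ≅ 0.
rank ∂_3 = 1, rank ∂_4 = 0 ⇒ b_3 = 1 − 1 − 0 = 0. So H_3 ≅ 0.

b_0 = 2, b_1 = 0, b_2 = 0, b_3 = 0.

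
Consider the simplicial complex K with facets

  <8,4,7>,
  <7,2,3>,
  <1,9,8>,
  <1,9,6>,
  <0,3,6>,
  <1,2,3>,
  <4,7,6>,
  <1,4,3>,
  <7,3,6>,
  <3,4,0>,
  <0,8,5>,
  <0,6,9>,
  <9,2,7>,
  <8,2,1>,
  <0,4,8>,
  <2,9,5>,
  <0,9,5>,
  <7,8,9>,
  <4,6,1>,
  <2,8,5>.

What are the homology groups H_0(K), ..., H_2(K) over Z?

Fix the vertex order 0 < 1 < 2 < 3 < 4 < 5 < 6 < 7 < 8 < 9 and write every simplex with vertices in increasing order. Then dim K = 2 and the simplices of K are:

  0-simplices (10): [0], [1], [2], [3], [4], [5], [6], [7], [8], [9]
  1-simplices (30): (30 of them)
  2-simplices (20): (20 of them)

giving chain groups C_0 ≅ Z^10, C_1 ≅ Z^30, C_2 ≅ Z^20.

Boundary ∂_1: C_1 → C_0 is given by ∂[p,q] = [q] − [p]. For instance
  ∂[4,8] = [8] − [4].
As a 10×30 matrix over Z this has rank 9, with invariant factors (1,1,1,1,1,1,1,1,1).

∂_2: C_2 → C_1 acts by ∂[p,q,r] = [q,r] − [p,r] + [p,q]. For instance
  ∂[0,6,9] = [6,9] − [0,9] + [0,6],
  ∂[3,6,7] = [6,7] − [3,7] + [3,6].
As a 30×20 matrix over Z this has rank 20, with invariant factors (1,1,1,1,1,1,1,1,1,1,1,1,1,1,1,1,1,1,1,2).

Computing H_k = (kernel of ∂_k) / (image of ∂_{k+1}):

  H_0: rank C_0 − rank ∂_1 = 10 − 9 = 1, and the invariant factors of ∂_1 are all 1, so H_0 = Z.
  H_1: rank ker ∂_1 − rank ∂_2 = (30 − 9) − 20 = 1, and ∂_2 has invariant factor 2 > 1, so H_1 = Z ⊕ Z/2.
  H_2: rank ker ∂_2 − rank ∂_3 = (20 − 20) − 0 = 0, and there is no ∂_3, so H_2 = 0.

H_0 ≅ Z,  H_1 ≅ Z ⊕ Z/2,  H_2 = 0.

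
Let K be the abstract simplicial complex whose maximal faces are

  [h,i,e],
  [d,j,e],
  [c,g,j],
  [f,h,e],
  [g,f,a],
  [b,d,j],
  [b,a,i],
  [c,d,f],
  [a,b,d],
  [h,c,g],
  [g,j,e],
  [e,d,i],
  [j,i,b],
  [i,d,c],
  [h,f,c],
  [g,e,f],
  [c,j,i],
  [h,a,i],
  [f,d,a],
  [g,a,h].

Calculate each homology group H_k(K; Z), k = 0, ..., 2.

H_0 ≅ Z,  H_1 ≅ Z ⊕ Z_2,  H_2 = 0.

Take the total order a < b < c < d < e < f < g < h < i < j on the vertex set. Then K (dimension 2) consists of the simplices:

  0-simplices (10): a, b, c, d, e, f, g, h, i, j
  1-simplices (30): ab, ad, af, ag, ah, ai, bd, bi, bj, cd, cf, cg, ch, ci, cj, de, df, di, dj, ef, eg, eh, ei, ej, fg, fh, gh, gj, hi, ij
  2-simplices (20): abd, abi, adf, afg, agh, ahi, bdj, bij, cdf, cdi, cfh, cgh, cgj, cij, dei, dej, efg, efh, egj, ehi

giving chain groups C_0 ≅ Z^10, C_1 ≅ Z^30, C_2 ≅ Z^20.

∂_1: C_1 → C_0 sends each edge [p,q] (with p < q) to q − p. For instance
  ∂ij = j − i.
The resulting 10×30 matrix has rank 9, and its Smith normal form has invariant factors (1,1,1,1,1,1,1,1,1).

Boundary ∂_2: C_2 → C_1 acts by ∂[p,q,r] = [q,r] − [p,r] + [p,q]. For instance
  ∂egj = gj − ej + eg,
  ∂ahi = hi − ai + ah.
The resulting 30×20 matrix has rank 20, and its Smith normal form has invariant factors (1,1,1,1,1,1,1,1,1,1,1,1,1,1,1,1,1,1,1,2).

Computing H_k = (kernel of ∂_k) / (image of ∂_{k+1}):

  H_0: rank C_0 − rank ∂_1 = 10 − 9 = 1, and the invariant factors of ∂_1 are all 1, so H_0 = Z.
  H_1: rank ker ∂_1 − rank ∂_2 = (30 − 9) − 20 = 1, and ∂_2 has invariant factor 2 > 1, so H_1 = Z ⊕ Z_2.
  H_2: rank ker ∂_2 − rank ∂_3 = (20 − 20) − 0 = 0, and there is no ∂_3, so H_2 = 0.

(K is a triangulation of the Klein bottle.)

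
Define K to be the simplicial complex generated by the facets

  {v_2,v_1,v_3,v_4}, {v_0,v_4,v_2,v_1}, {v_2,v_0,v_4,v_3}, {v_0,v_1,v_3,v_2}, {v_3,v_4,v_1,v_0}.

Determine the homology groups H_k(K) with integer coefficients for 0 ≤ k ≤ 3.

K has 5 vertices, 10 edges, 10 triangles, 5 3-simplices.
rank ∂_0 = 0, rank ∂_1 = 4 ⇒ b_0 = 5 − 0 − 4 = 1; all invariant factors of ∂_1 are 1 so no torsion. So H_0 ≅ Z.
rank ∂_1 = 4, rank ∂_2 = 6 ⇒ b_1 = 10 − 4 − 6 = 0; all invariant factors of ∂_2 are 1 so no torsion. So H_1 ≅ 0.
rank ∂_2 = 6, rank ∂_3 = 4 ⇒ b_2 = 10 − 6 − 4 = 0; all invariant factors of ∂_3 are 1 so no torsion. So H_2 ≅ 0.
rank ∂_3 = 4, rank ∂_4 = 0 ⇒ b_3 = 5 − 4 − 0 = 1. So H_3 ≅ Z.

H_0 = Z,  H_1 = 0,  H_2 = 0,  H_3 = Z.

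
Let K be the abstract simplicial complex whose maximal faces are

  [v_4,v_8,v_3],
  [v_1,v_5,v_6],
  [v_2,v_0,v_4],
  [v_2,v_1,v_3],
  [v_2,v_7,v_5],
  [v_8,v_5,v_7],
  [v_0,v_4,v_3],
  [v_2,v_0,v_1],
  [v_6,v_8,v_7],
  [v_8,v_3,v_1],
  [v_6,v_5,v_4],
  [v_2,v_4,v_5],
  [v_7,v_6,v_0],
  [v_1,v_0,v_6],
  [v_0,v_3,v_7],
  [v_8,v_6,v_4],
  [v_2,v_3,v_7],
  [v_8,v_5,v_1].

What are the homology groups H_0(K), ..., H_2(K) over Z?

Take the total order v_0 < v_1 < v_2 < v_3 < v_4 < v_5 < v_6 < v_7 < v_8 on the vertex set. Then K (dimension 2) consists of the simplices:

  0-simplices (9): [v_0], [v_1], [v_2], [v_3], [v_4], [v_5], [v_6], [v_7], [v_8]
  1-simplices (27): (27 of them)
  2-simplices (18): (18 of them)

Hence C_0 ≅ Z^9, C_1 ≅ Z^27, C_2 ≅ Z^18.

The boundary map ∂_1: C_1 → C_0 is given by ∂[p,q] = [q] − [p]. For instance
  ∂[v_3,v_7] = [v_7] − [v_3].
This gives a 9×27 integer matrix of rank 8; reducing to Smith normal form yields diagonal entries (1,1,1,1,1,1,1,1).

Boundary ∂_2: C_2 → C_1 maps a triangle to the signed sum of its edges. For instance
  ∂[v_2,v_3,v_7] = [v_3,v_7] − [v_2,v_7] + [v_2,v_3],
  ∂[v_1,v_2,v_3] = [v_2,v_3] − [v_1,v_3] + [v_1,v_2].
The resulting 27×18 matrix has rank 18, and its Smith normal form has invariant factors (1,1,1,1,1,1,1,1,1,1,1,1,1,1,1,1,1,2).

From H_k ≅ ker(∂_k) / im(∂_{k+1}) we obtain:

  H_0: rank C_0 − rank ∂_1 = 9 − 8 = 1, and the invariant factors of ∂_1 are all 1, so H_0 = Z.
  H_1: rank ker ∂_1 − rank ∂_2 = (27 − 8) − 18 = 1, and ∂_2 has invariant factor 2 > 1, so H_1 = Z ⊕ Z/2.
  H_2: rank ker ∂_2 − rank ∂_3 = (18 − 18) − 0 = 0, and there is no ∂_3, so H_2 = 0.

H_0 ≅ Z,  H_1 ≅ Z ⊕ Z/2,  H_2 = 0.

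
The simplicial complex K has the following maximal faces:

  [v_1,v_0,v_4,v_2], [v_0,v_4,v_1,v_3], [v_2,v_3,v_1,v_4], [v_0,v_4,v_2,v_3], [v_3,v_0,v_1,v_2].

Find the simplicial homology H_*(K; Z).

H_0 ≅ Z,  H_1 = 0,  H_2 = 0,  H_3 ≅ Z.

We work with the vertex ordering v_0 < v_1 < v_2 < v_3 < v_4. The simplices of K, each written with vertices in increasing order, are:

  0-simplices (5): [v_0], [v_1], [v_2], [v_3], [v_4]
  1-simplices (10): [v_0,v_1], [v_0,v_2], [v_0,v_3], [v_0,v_4], [v_1,v_2], [v_1,v_3], [v_1,v_4], [v_2,v_3], [v_2,v_4], [v_3,v_4]
  2-simplices (10): [v_0,v_1,v_2], [v_0,v_1,v_3], [v_0,v_1,v_4], [v_0,v_2,v_3], [v_0,v_2,v_4], [v_0,v_3,v_4], [v_1,v_2,v_3], [v_1,v_2,v_4], [v_1,v_3,v_4], [v_2,v_3,v_4]
  3-simplices (5): [v_0,v_1,v_2,v_3], [v_0,v_1,v_2,v_4], [v_0,v_1,v_3,v_4], [v_0,v_2,v_3,v_4], [v_1,v_2,v_3,v_4]

so the chain groups are C_0 ≅ Z^5, C_1 ≅ Z^10, C_2 ≅ Z^10, C_3 ≅ Z^5.

The boundary map ∂_1: C_1 → C_0 sends each edge [p,q] (with p < q) to q − p.
The resulting 5×10 matrix has rank 4, and its Smith normal form has invariant factors (1,1,1,1).

Boundary ∂_2: C_2 → C_1 acts by ∂[p,q,r] = [q,r] − [p,r] + [p,q]. For instance
  ∂[v_0,v_1,v_2] = [v_1,v_2] − [v_0,v_2] + [v_0,v_1],
  ∂[v_0,v_1,v_3] = [v_1,v_3] − [v_0,v_3] + [v_0,v_1].
The resulting 10×10 matrix has rank 6, and its Smith normal form has invariant factors (1,1,1,1,1,1).

The boundary map ∂_3: C_3 → C_2 sends each 3-simplex σ to the alternating sum Σ_i (−1)^i (σ with its i-th vertex removed). For instance
  ∂[v_0,v_2,v_3,v_4] = [v_2,v_3,v_4] − [v_0,v_3,v_4] + [v_0,v_2,v_4] − [v_0,v_2,v_3],
  ∂[v_0,v_1,v_2,v_4] = [v_1,v_2,v_4] − [v_0,v_2,v_4] + [v_0,v_1,v_4] − [v_0,v_1,v_2].
The 10×5 boundary matrix has rank 4 and Smith normal form diag(1,1,1,1).

From H_k ≅ ker(∂_k) / im(∂_{k+1}) we obtain:

  H_0: rank C_0 − rank ∂_1 = 5 − 4 = 1, and the invariant factors of ∂_1 are all 1, so H_0 = Z.
  H_1: rank ker ∂_1 − rank ∂_2 = (10 − 4) − 6 = 0, and the invariant factors of ∂_2 are all 1, so H_1 = 0.
  H_2: rank ker ∂_2 − rank ∂_3 = (10 − 6) − 4 = 0, and the invariant factors of ∂_3 are all 1, so H_2 = 0.
  H_3: rank ker ∂_3 − rank ∂_4 = (5 − 4) − 0 = 1, and there is no ∂_4, so H_3 = Z.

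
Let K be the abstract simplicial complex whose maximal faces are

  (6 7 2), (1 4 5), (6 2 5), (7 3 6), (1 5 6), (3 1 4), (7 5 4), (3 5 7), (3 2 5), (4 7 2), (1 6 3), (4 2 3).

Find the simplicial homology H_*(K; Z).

Fix the vertex order 1 < 2 < 3 < 4 < 5 < 6 < 7 and write every simplex with vertices in increasing order. Then dim K = 2 and the simplices of K are:

  0-simplices (7): [1], [2], [3], [4], [5], [6], [7]
  1-simplices (18): [1,3], [1,4], [1,5], [1,6], [2,3], [2,4], [2,5], [2,6], [2,7], [3,4], [3,5], [3,6], [3,7], [4,5], [4,7], [5,6], [5,7], [6,7]
  2-simplices (12): [1,3,4], [1,3,6], [1,4,5], [1,5,6], [2,3,4], [2,3,5], [2,4,7], [2,5,6], [2,6,7], [3,5,7], [3,6,7], [4,5,7]

giving chain groups C_0 ≅ Z^7, C_1 ≅ Z^18, C_2 ≅ Z^12.

Boundary ∂_1: C_1 → C_0 sends each edge [p,q] (with p < q) to q − p.
The 7×18 boundary matrix has rank 6 and Smith normal form diag(1,1,1,1,1,1).

The boundary map ∂_2: C_2 → C_1 maps a triangle to the signed sum of its edges. For instance
  ∂[2,3,5] = [3,5] − [2,5] + [2,3],
  ∂[1,5,6] = [5,6] − [1,6] + [1,5].
As a 18×12 matrix over Z this has rank 12, with invariant factors (1,1,1,1,1,1,1,1,1,1,1,2).

From H_k ≅ ker(∂_k) / im(∂_{k+1}) we obtain:

  H_0: rank C_0 − rank ∂_1 = 7 − 6 = 1, and the invariant factors of ∂_1 are all 1, so H_0 = Z.
  H_1: rank ker ∂_1 − rank ∂_2 = (18 − 6) − 12 = 0, and ∂_2 has invariant factor 2 > 1, so H_1 = Z/2.
  H_2: rank ker ∂_2 − rank ∂_3 = (12 − 12) − 0 = 0, and there is no ∂_3, so H_2 = 0.

As a check, the Euler characteristic is 7 − 18 + 12 = 1, which agrees with 1 − 0 + 0 = 1.

H_0 ≅ Z,  H_1 ≅ Z/2,  H_2 = 0.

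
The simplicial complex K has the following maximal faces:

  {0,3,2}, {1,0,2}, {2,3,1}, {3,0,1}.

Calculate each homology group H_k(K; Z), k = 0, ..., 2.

Fix the vertex order 0 < 1 < 2 < 3 and write every simplex with vertices in increasing order. Then dim K = 2 and the simplices of K are:

  0-simplices (4): [0], [1], [2], [3]
  1-simplices (6): [0,1], [0,2], [0,3], [1,2], [1,3], [2,3]
  2-simplices (4): [0,1,2], [0,1,3], [0,2,3], [1,2,3]

giving chain groups C_0 ≅ Z^4, C_1 ≅ Z^6, C_2 ≅ Z^4.

Boundary ∂_1: C_1 → C_0 maps an edge to its endpoints' difference, ∂[p,q] = q − p.
The resulting 4×6 matrix has rank 3, and its Smith normal form has invariant factors (1,1,1).

∂_2: C_2 → C_1 sends each 2-simplex [p,q,r] to [q,r] − [p,r] + [p,q]. For instance
  ∂[0,1,3] = [1,3] − [0,3] + [0,1],
  ∂[1,2,3] = [2,3] − [1,3] + [1,2].
The 6×4 boundary matrix has rank 3 and Smith normal form diag(1,1,1).

Computing H_k = (kernel of ∂_k) / (image of ∂_{k+1}):

  H_0: rank C_0 − rank ∂_1 = 4 − 3 = 1, and the invariant factors of ∂_1 are all 1, so H_0 ≅ Z.
  H_1: rank ker ∂_1 − rank ∂_2 = (6 − 3) − 3 = 0, and the invariant factors of ∂_2 are all 1, so H_1 ≅ 0.
  H_2: rank ker ∂_2 − rank ∂_3 = (4 − 3) − 0 = 1, and there is no ∂_3, so H_2 ≅ Z.

H_0 ≅ Z,  H_1 = 0,  H_2 ≅ Z.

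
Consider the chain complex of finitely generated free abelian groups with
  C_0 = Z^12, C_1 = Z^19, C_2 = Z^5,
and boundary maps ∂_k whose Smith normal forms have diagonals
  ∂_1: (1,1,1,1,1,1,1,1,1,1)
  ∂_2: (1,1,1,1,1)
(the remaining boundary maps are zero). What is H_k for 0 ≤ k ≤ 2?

H_0: b_0 = 12 − 0 − 10 = 2; torsion from ∂_1 factors > 1: none. So H_0 ≅ Z^2.
H_1: b_1 = 19 − 10 − 5 = 4; torsion from ∂_2 factors > 1: none. So H_1 ≅ Z^4.
H_2: b_2 = 5 − 5 − 0 = 0; torsion from ∂_3 factors > 1: none. So H_2 ≅ 0.

H_0 ≅ Z^2,  H_1 ≅ Z^4,  H_2 = 0.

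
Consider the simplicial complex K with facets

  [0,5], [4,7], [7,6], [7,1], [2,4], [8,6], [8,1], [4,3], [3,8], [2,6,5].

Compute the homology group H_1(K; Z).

H_1 ≅ Z^3.

We work with the vertex ordering 0 < 1 < 2 < 3 < 4 < 5 < 6 < 7 < 8. The simplices of K, each written with vertices in increasing order, are:

  0-simplices (9): [0], [1], [2], [3], [4], [5], [6], [7], [8]
  1-simplices (12): [0,5], [1,7], [1,8], [2,4], [2,5], [2,6], [3,4], [3,8], [4,7], [5,6], [6,7], [6,8]
  2-simplices (1): [2,5,6]

giving chain groups C_0 ≅ Z^9, C_1 ≅ Z^12, C_2 ≅ Z^1.

∂_1: C_1 → C_0 maps an edge to its endpoints' difference, ∂[p,q] = q − p. For instance
  ∂[2,4] = [4] − [2].
The resulting 9×12 matrix has rank 8, and its Smith normal form has invariant factors (1,1,1,1,1,1,1,1).

The boundary map ∂_2: C_2 → C_1 acts by ∂[p,q,r] = [q,r] − [p,r] + [p,q]. For instance
  ∂[2,5,6] = [5,6] − [2,6] + [2,5].
This gives a 12×1 integer matrix of rank 1; reducing to Smith normal form yields diagonal entries (1).

Computing H_k = (kernel of ∂_k) / (image of ∂_{k+1}):

  H_1: rank ker ∂_1 − rank ∂_2 = (12 − 8) − 1 = 3, and the invariant factors of ∂_2 are all 1, so H_1 = Z^3.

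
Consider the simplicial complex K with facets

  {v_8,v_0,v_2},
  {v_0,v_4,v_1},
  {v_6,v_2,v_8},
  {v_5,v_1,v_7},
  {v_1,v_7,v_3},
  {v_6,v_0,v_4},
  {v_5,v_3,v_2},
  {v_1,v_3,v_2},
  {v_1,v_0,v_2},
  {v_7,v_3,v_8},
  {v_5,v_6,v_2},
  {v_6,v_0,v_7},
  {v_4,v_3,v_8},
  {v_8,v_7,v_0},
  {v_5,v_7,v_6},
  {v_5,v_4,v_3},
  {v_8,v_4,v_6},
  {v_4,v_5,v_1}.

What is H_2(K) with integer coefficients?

Order the vertices as v_0 < v_1 < v_2 < v_3 < v_4 < v_5 < v_6 < v_7 < v_8. Listing each simplex with vertices in this order, K has dimension 2 with simplices:

  0-simplices (9): [v_0], [v_1], [v_2], [v_3], [v_4], [v_5], [v_6], [v_7], [v_8]
  1-simplices (27): (27 of them)
  2-simplices (18): (18 of them)

giving chain groups C_0 ≅ Z^9, C_1 ≅ Z^27, C_2 ≅ Z^18.

∂_1: C_1 → C_0 maps an edge to its endpoints' difference, ∂[p,q] = q − p. For instance
  ∂[v_4,v_8] = [v_8] − [v_4].
This gives a 9×27 integer matrix of rank 8; reducing to Smith normal form yields diagonal entries (1,1,1,1,1,1,1,1).

∂_2: C_2 → C_1 sends each 2-simplex [p,q,r] to [q,r] − [p,r] + [p,q]. For instance
  ∂[v_0,v_4,v_6] = [v_4,v_6] − [v_0,v_6] + [v_0,v_4],
  ∂[v_2,v_6,v_8] = [v_6,v_8] − [v_2,v_8] + [v_2,v_6].
This gives a 27×18 integer matrix of rank 18; reducing to Smith normal form yields diagonal entries (1,1,1,1,1,1,1,1,1,1,1,1,1,1,1,1,1,2).

From H_k ≅ ker(∂_k) / im(∂_{k+1}) we obtain:

  H_2: rank ker ∂_2 − rank ∂_3 = (18 − 18) − 0 = 0, and there is no ∂_3, so H_2 ≅ 0.

(K is a triangulation of the Klein bottle.)

H_2 = 0.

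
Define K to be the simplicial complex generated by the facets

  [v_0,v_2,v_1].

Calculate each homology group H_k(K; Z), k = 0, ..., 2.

H_0 = Z,  H_1 = 0,  H_2 = 0.

K has 3 vertices, 3 edges, 1 triangle.
rank ∂_0 = 0, rank ∂_1 = 2 ⇒ b_0 = 3 − 0 − 2 = 1; all invariant factors of ∂_1 are 1 so no torsion. So H_0 = Z.
rank ∂_1 = 2, rank ∂_2 = 1 ⇒ b_1 = 3 − 2 − 1 = 0; all invariant factors of ∂_2 are 1 so no torsion. So H_1 = 0.
rank ∂_2 = 1, rank ∂_3 = 0 ⇒ b_2 = 1 − 1 − 0 = 0. So H_2 = 0.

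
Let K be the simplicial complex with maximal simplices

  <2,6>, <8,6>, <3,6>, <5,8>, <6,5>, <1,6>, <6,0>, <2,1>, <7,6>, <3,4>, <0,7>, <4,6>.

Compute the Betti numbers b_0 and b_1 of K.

Fix the vertex order 0 < 1 < 2 < 3 < 4 < 5 < 6 < 7 < 8 and write every simplex with vertices in increasing order. Then dim K = 1 and the simplices of K are:

  0-simplices (9): [0], [1], [2], [3], [4], [5], [6], [7], [8]
  1-simplices (12): [0,6], [0,7], [1,2], [1,6], [2,6], [3,4], [3,6], [4,6], [5,6], [5,8], [6,7], [6,8]

so the chain groups are C_0 ≅ Z^9, C_1 ≅ Z^12.

∂_1: C_1 → C_0 maps an edge to its endpoints' difference, ∂[p,q] = q − p. For instance
  ∂[0,6] = [6] − [0].
As a 9×12 matrix over Z this has rank 8, with invariant factors (1,1,1,1,1,1,1,1).

Reading off H_k = ker ∂_k / im ∂_{k+1}:

  H_0: rank C_0 − rank ∂_1 = 9 − 8 = 1, and the invariant factors of ∂_1 are all 1, so H_0 = Z.
  H_1: rank ker ∂_1 − rank ∂_2 = (12 − 8) − 0 = 4, and there is no ∂_2, so H_1 = Z^4.

(K is a triangulation of a wedge of 4 circles.)

Hence the Betti numbers are b_0 = 1, b_1 = 4.

b_0 = 1, b_1 = 4.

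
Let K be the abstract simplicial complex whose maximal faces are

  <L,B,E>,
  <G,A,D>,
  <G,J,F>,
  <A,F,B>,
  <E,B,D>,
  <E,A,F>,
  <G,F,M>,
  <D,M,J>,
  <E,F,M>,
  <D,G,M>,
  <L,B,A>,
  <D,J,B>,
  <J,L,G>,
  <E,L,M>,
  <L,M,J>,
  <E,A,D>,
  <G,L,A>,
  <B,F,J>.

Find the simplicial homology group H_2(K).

Take the total order A < B < D < E < F < G < J < L < M on the vertex set. Then K (dimension 2) consists of the simplices:

  0-simplices (9): A, B, D, E, F, G, J, L, M
  1-simplices (27): AB, AD, AE, AF, AG, AL, BD, BE, BF, BJ, BL, DE, DG, DJ, DM, EF, EL, EM, FG, FJ, FM, GJ, GL, GM, JL, JM, LM
  2-simplices (18): ABF, ABL, ADE, ADG, AEF, AGL, BDE, BDJ, BEL, BFJ, DGM, DJM, EFM, ELM, FGJ, FGM, GJL, JLM

giving chain groups C_0 ≅ Z^9, C_1 ≅ Z^27, C_2 ≅ Z^18.

∂_1: C_1 → C_0 sends each edge [p,q] (with p < q) to q − p. For instance
  ∂JL = L − J.
The 9×27 boundary matrix has rank 8 and Smith normal form diag(1,1,1,1,1,1,1,1).

Boundary ∂_2: C_2 → C_1 sends each 2-simplex [p,q,r] to [q,r] − [p,r] + [p,q]. For instance
  ∂ADE = DE − AE + AD,
  ∂ADG = DG − AG + AD.
This gives a 27×18 integer matrix of rank 18; reducing to Smith normal form yields diagonal entries (1,1,1,1,1,1,1,1,1,1,1,1,1,1,1,1,1,2).

From H_k ≅ ker(∂_k) / im(∂_{k+1}) we obtain:

  H_2: rank ker ∂_2 − rank ∂_3 = (18 − 18) − 0 = 0, and there is no ∂_3, so H_2 = 0.

H_2 = 0.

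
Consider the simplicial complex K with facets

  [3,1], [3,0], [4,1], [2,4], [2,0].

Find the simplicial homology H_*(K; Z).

We work with the vertex ordering 0 < 1 < 2 < 3 < 4. The simplices of K, each written with vertices in increasing order, are:

  0-simplices (5): [0], [1], [2], [3], [4]
  1-simplices (5): [0,2], [0,3], [1,3], [1,4], [2,4]

Hence C_0 ≅ Z^5, C_1 ≅ Z^5.

∂_1: C_1 → C_0 sends each edge [p,q] (with p < q) to q − p.
This gives a 5×5 integer matrix of rank 4; reducing to Smith normal form yields diagonal entries (1,1,1,1).

From H_k ≅ ker(∂_k) / im(∂_{k+1}) we obtain:

  H_0: rank C_0 − rank ∂_1 = 5 − 4 = 1, and the invariant factors of ∂_1 are all 1, so H_0 = Z.
  H_1: rank ker ∂_1 − rank ∂_2 = (5 − 4) − 0 = 1, and there is no ∂_2, so H_1 = Z.

H_0 = Z,  H_1 = Z.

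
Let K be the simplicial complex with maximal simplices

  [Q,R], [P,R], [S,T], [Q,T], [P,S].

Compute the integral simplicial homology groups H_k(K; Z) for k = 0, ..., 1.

H_0 = Z,  H_1 = Z.

K has 5 vertices, 5 edges.
rank ∂_0 = 0, rank ∂_1 = 4 ⇒ b_0 = 5 − 0 − 4 = 1; all invariant factors of ∂_1 are 1 so no torsion. So H_0 ≅ Z.
rank ∂_1 = 4, rank ∂_2 = 0 ⇒ b_1 = 5 − 4 − 0 = 1. So H_1 ≅ Z.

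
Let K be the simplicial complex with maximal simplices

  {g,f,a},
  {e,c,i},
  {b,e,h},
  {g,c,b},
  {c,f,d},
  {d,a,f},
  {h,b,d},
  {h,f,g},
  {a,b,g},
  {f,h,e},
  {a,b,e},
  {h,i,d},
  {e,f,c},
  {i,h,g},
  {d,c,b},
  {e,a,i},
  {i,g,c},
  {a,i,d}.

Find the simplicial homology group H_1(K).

We work with the vertex ordering a < b < c < d < e < f < g < h < i. The simplices of K, each written with vertices in increasing order, are:

  0-simplices (9): a, b, c, d, e, f, g, h, i
  1-simplices (27): ab, ad, ae, af, ag, ai, bc, bd, be, bg, bh, cd, ce, cf, cg, ci, df, dh, di, ef, eh, ei, fg, fh, gh, gi, hi
  2-simplices (18): abe, abg, adf, adi, aei, afg, bcd, bcg, bdh, beh, cdf, cef, cei, cgi, dhi, efh, fgh, ghi

Hence C_0 ≅ Z^9, C_1 ≅ Z^27, C_2 ≅ Z^18.

Boundary ∂_1: C_1 → C_0 maps an edge to its endpoints' difference, ∂[p,q] = q − p. For instance
  ∂bg = g − b.
The 9×27 boundary matrix has rank 8 and Smith normal form diag(1,1,1,1,1,1,1,1).

∂_2: C_2 → C_1 sends each 2-simplex [p,q,r] to [q,r] − [p,r] + [p,q]. For instance
  ∂dhi = hi − di + dh,
  ∂beh = eh − bh + be.
The 27×18 boundary matrix has rank 17 and Smith normal form diag(1,1,1,1,1,1,1,1,1,1,1,1,1,1,1,1,1).

Now H_k = ker ∂_k / im ∂_{k+1}, so:

  H_1: rank ker ∂_1 − rank ∂_2 = (27 − 8) − 17 = 2, and the invariant factors of ∂_2 are all 1, so H_1 = Z^2.

(K is a triangulation of the torus T^2.)

H_1 = Z^2.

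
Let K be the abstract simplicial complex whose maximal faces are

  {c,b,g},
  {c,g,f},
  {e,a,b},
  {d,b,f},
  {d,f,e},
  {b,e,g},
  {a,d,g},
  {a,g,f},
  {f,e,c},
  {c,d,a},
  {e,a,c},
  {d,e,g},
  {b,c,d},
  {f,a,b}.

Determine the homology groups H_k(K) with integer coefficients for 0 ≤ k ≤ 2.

We work with the vertex ordering a < b < c < d < e < f < g. The simplices of K, each written with vertices in increasing order, are:

  0-simplices (7): a, b, c, d, e, f, g
  1-simplices (21): ab, ac, ad, ae, af, ag, bc, bd, be, bf, bg, cd, ce, cf, cg, de, df, dg, ef, eg, fg
  2-simplices (14): abe, abf, acd, ace, adg, afg, bcd, bcg, bdf, beg, cef, cfg, def, deg

Hence C_0 ≅ Z^7, C_1 ≅ Z^21, C_2 ≅ Z^14.

∂_1: C_1 → C_0 maps an edge to its endpoints' difference, ∂[p,q] = q − p. For instance
  ∂ab = b − a.
This gives a 7×21 integer matrix of rank 6; reducing to Smith normal form yields diagonal entries (1,1,1,1,1,1).

Boundary ∂_2: C_2 → C_1 sends each 2-simplex [p,q,r] to [q,r] − [p,r] + [p,q]. For instance
  ∂beg = eg − bg + be,
  ∂deg = eg − dg + de.
This gives a 21×14 integer matrix of rank 13; reducing to Smith normal form yields diagonal entries (1,1,1,1,1,1,1,1,1,1,1,1,1).

Computing H_k = (kernel of ∂_k) / (image of ∂_{k+1}):

  H_0: rank C_0 − rank ∂_1 = 7 − 6 = 1, and the invariant factors of ∂_1 are all 1, so H_0 ≅ Z.
  H_1: rank ker ∂_1 − rank ∂_2 = (21 − 6) − 13 = 2, and the invariant factors of ∂_2 are all 1, so H_1 ≅ Z^2.
  H_2: rank ker ∂_2 − rank ∂_3 = (14 − 13) − 0 = 1, and there is no ∂_3, so H_2 ≅ Z.

As a check, the Euler characteristic is 7 − 21 + 14 = 0, which agrees with 1 − 2 + 1 = 0.
(K is a triangulation of the torus T^2.)

H_0 = Z,  H_1 = Z^2,  H_2 = Z.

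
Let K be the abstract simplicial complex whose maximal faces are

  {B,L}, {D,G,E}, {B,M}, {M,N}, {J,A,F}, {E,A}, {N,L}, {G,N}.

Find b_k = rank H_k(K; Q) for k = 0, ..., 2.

b_0 = 1, b_1 = 1, b_2 = 0.

Take the total order A < B < D < E < F < G < J < L < M < N on the vertex set. Then K (dimension 2) consists of the simplices:

  0-simplices (10): A, B, D, E, F, G, J, L, M, N
  1-simplices (12): AE, AF, AJ, BL, BM, DE, DG, EG, FJ, GN, LN, MN
  2-simplices (2): AFJ, DEG

Hence C_0 ≅ Z^10, C_1 ≅ Z^12, C_2 ≅ Z^2.

Boundary ∂_1: C_1 → C_0 sends each edge [p,q] (with p < q) to q − p. For instance
  ∂FJ = J − F.
The resulting 10×12 matrix has rank 9, and its Smith normal form has invariant factors (1,1,1,1,1,1,1,1,1).

∂_2: C_2 → C_1 maps a triangle to the signed sum of its edges. For instance
  ∂DEG = EG − DG + DE,
  ∂AFJ = FJ − AJ + AF.
This gives a 12×2 integer matrix of rank 2; reducing to Smith normal form yields diagonal entries (1,1).

Reading off H_k = ker ∂_k / im ∂_{k+1}:

  H_0: rank C_0 − rank ∂_1 = 10 − 9 = 1, and the invariant factors of ∂_1 are all 1, so H_0 = Z.
  H_1: rank ker ∂_1 − rank ∂_2 = (12 − 9) − 2 = 1, and the invariant factors of ∂_2 are all 1, so H_1 = Z.
  H_2: rank ker ∂_2 − rank ∂_3 = (2 − 2) − 0 = 0, and there is no ∂_3, so H_2 = 0.

Hence the Betti numbers are b_0 = 1, b_1 = 1, b_2 = 0.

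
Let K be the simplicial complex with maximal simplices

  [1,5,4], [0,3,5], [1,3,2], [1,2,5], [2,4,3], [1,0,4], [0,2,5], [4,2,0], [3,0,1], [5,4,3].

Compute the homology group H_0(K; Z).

H_0 ≅ Z.

Order the vertices as 0 < 1 < 2 < 3 < 4 < 5. Listing each simplex with vertices in this order, K has dimension 2 with simplices:

  0-simplices (6): [0], [1], [2], [3], [4], [5]
  1-simplices (15): [0,1], [0,2], [0,3], [0,4], [0,5], [1,2], [1,3], [1,4], [1,5], [2,3], [2,4], [2,5], [3,4], [3,5], [4,5]
  2-simplices (10): [0,1,3], [0,1,4], [0,2,4], [0,2,5], [0,3,5], [1,2,3], [1,2,5], [1,4,5], [2,3,4], [3,4,5]

Hence C_0 ≅ Z^6, C_1 ≅ Z^15, C_2 ≅ Z^10.

The boundary map ∂_1: C_1 → C_0 maps an edge to its endpoints' difference, ∂[p,q] = q − p.
The 6×15 boundary matrix has rank 5 and Smith normal form diag(1,1,1,1,1).

Boundary ∂_2: C_2 → C_1 acts by ∂[p,q,r] = [q,r] − [p,r] + [p,q]. For instance
  ∂[1,2,5] = [2,5] − [1,5] + [1,2],
  ∂[1,2,3] = [2,3] − [1,3] + [1,2].
As a 15×10 matrix over Z this has rank 10, with invariant factors (1,1,1,1,1,1,1,1,1,2).

Reading off H_k = ker ∂_k / im ∂_{k+1}:

  H_0: rank C_0 − rank ∂_1 = 6 − 5 = 1, and the invariant factors of ∂_1 are all 1, so H_0 ≅ Z.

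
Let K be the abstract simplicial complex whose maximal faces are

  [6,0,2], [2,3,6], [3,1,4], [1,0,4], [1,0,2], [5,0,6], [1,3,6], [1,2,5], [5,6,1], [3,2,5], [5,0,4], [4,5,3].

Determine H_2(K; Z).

H_2 = 0.

Fix the vertex order 0 < 1 < 2 < 3 < 4 < 5 < 6 and write every simplex with vertices in increasing order. Then dim K = 2 and the simplices of K are:

  0-simplices (7): [0], [1], [2], [3], [4], [5], [6]
  1-simplices (18): [0,1], [0,2], [0,4], [0,5], [0,6], [1,2], [1,3], [1,4], [1,5], [1,6], [2,3], [2,5], [2,6], [3,4], [3,5], [3,6], [4,5], [5,6]
  2-simplices (12): [0,1,2], [0,1,4], [0,2,6], [0,4,5], [0,5,6], [1,2,5], [1,3,4], [1,3,6], [1,5,6], [2,3,5], [2,3,6], [3,4,5]

Hence C_0 ≅ Z^7, C_1 ≅ Z^18, C_2 ≅ Z^12.

∂_1: C_1 → C_0 is given by ∂[p,q] = [q] − [p].
This gives a 7×18 integer matrix of rank 6; reducing to Smith normal form yields diagonal entries (1,1,1,1,1,1).

∂_2: C_2 → C_1 maps a triangle to the signed sum of its edges. For instance
  ∂[0,1,4] = [1,4] − [0,4] + [0,1],
  ∂[3,4,5] = [4,5] − [3,5] + [3,4].
As a 18×12 matrix over Z this has rank 12, with invariant factors (1,1,1,1,1,1,1,1,1,1,1,2).

Now H_k = ker ∂_k / im ∂_{k+1}, so:

  H_2: rank ker ∂_2 − rank ∂_3 = (12 − 12) − 0 = 0, and there is no ∂_3, so H_2 = 0.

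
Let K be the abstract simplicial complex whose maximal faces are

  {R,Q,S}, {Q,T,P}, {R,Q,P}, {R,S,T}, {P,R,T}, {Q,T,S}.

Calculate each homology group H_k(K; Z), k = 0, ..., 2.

H_0 ≅ Z,  H_1 = 0,  H_2 ≅ Z.

Take the total order P < Q < R < S < T on the vertex set. Then K (dimension 2) consists of the simplices:

  0-simplices (5): P, Q, R, S, T
  1-simplices (9): PQ, PR, PT, QR, QS, QT, RS, RT, ST
  2-simplices (6): PQR, PQT, PRT, QRS, QST, RST

Hence C_0 ≅ Z^5, C_1 ≅ Z^9, C_2 ≅ Z^6.

The boundary map ∂_1: C_1 → C_0 sends each edge [p,q] (with p < q) to q − p.
As a 5×9 matrix over Z this has rank 4, with invariant factors (1,1,1,1).

The boundary map ∂_2: C_2 → C_1 acts by ∂[p,q,r] = [q,r] − [p,r] + [p,q]. For instance
  ∂PQR = QR − PR + PQ,
  ∂RST = ST − RT + RS.
As a 9×6 matrix over Z this has rank 5, with invariant factors (1,1,1,1,1).

Now H_k = ker ∂_k / im ∂_{k+1}, so:

  H_0: rank C_0 − rank ∂_1 = 5 − 4 = 1, and the invariant factors of ∂_1 are all 1, so H_0 ≅ Z.
  H_1: rank ker ∂_1 − rank ∂_2 = (9 − 4) − 5 = 0, and the invariant factors of ∂_2 are all 1, so H_1 ≅ 0.
  H_2: rank ker ∂_2 − rank ∂_3 = (6 − 5) − 0 = 1, and there is no ∂_3, so H_2 ≅ Z.

As a check, the Euler characteristic is 5 − 9 + 6 = 2, which agrees with 1 − 0 + 1 = 2.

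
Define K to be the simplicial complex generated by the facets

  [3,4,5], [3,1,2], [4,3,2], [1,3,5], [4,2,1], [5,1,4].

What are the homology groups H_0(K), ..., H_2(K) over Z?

H_0 ≅ Z,  H_1 = 0,  H_2 ≅ Z.

Take the total order 1 < 2 < 3 < 4 < 5 on the vertex set. Then K (dimension 2) consists of the simplices:

  0-simplices (5): [1], [2], [3], [4], [5]
  1-simplices (9): [1,2], [1,3], [1,4], [1,5], [2,3], [2,4], [3,4], [3,5], [4,5]
  2-simplices (6): [1,2,3], [1,2,4], [1,3,5], [1,4,5], [2,3,4], [3,4,5]

Hence C_0 ≅ Z^5, C_1 ≅ Z^9, C_2 ≅ Z^6.

∂_1: C_1 → C_0 maps an edge to its endpoints' difference, ∂[p,q] = q − p. For instance
  ∂[4,5] = [5] − [4].
The resulting 5×9 matrix has rank 4, and its Smith normal form has invariant factors (1,1,1,1).

The boundary map ∂_2: C_2 → C_1 maps a triangle to the signed sum of its edges. For instance
  ∂[3,4,5] = [4,5] − [3,5] + [3,4],
  ∂[1,2,4] = [2,4] − [1,4] + [1,2].
The resulting 9×6 matrix has rank 5, and its Smith normal form has invariant factors (1,1,1,1,1).

Now H_k = ker ∂_k / im ∂_{k+1}, so:

  H_0: rank C_0 − rank ∂_1 = 5 − 4 = 1, and the invariant factors of ∂_1 are all 1, so H_0 = Z.
  H_1: rank ker ∂_1 − rank ∂_2 = (9 − 4) − 5 = 0, and the invariant factors of ∂_2 are all 1, so H_1 = 0.
  H_2: rank ker ∂_2 − rank ∂_3 = (6 − 5) − 0 = 1, and there is no ∂_3, so H_2 = Z.

(K is a triangulation of the 2-sphere S^2.)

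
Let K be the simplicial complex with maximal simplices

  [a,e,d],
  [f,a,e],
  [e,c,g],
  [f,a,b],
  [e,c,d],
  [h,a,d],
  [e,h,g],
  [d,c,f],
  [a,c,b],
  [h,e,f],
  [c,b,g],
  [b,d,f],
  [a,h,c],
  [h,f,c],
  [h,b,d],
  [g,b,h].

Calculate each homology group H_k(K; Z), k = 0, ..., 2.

K has 8 vertices, 24 edges, 16 triangles.
rank ∂_0 = 0, rank ∂_1 = 7 ⇒ b_0 = 8 − 0 − 7 = 1; all invariant factors of ∂_1 are 1 so no torsion. So H_0 ≅ Z.
rank ∂_1 = 7, rank ∂_2 = 15 ⇒ b_1 = 24 − 7 − 15 = 2; all invariant factors of ∂_2 are 1 so no torsion. So H_1 ≅ Z^2.
rank ∂_2 = 15, rank ∂_3 = 0 ⇒ b_2 = 16 − 15 − 0 = 1. So H_2 ≅ Z.

H_0 ≅ Z,  H_1 ≅ Z^2,  H_2 ≅ Z.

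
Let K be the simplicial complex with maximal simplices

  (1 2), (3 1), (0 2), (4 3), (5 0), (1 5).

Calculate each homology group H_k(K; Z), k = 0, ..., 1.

H_0 ≅ Z,  H_1 ≅ Z.

Take the total order 0 < 1 < 2 < 3 < 4 < 5 on the vertex set. Then K (dimension 1) consists of the simplices:

  0-simplices (6): [0], [1], [2], [3], [4], [5]
  1-simplices (6): [0,2], [0,5], [1,2], [1,3], [1,5], [3,4]

so the chain groups are C_0 ≅ Z^6, C_1 ≅ Z^6.

Boundary ∂_1: C_1 → C_0 maps an edge to its endpoints' difference, ∂[p,q] = q − p.
As a 6×6 matrix over Z this has rank 5, with invariant factors (1,1,1,1,1).

From H_k ≅ ker(∂_k) / im(∂_{k+1}) we obtain:

  H_0: rank C_0 − rank ∂_1 = 6 − 5 = 1, and the invariant factors of ∂_1 are all 1, so H_0 = Z.
  H_1: rank ker ∂_1 − rank ∂_2 = (6 − 5) − 0 = 1, and there is no ∂_2, so H_1 = Z.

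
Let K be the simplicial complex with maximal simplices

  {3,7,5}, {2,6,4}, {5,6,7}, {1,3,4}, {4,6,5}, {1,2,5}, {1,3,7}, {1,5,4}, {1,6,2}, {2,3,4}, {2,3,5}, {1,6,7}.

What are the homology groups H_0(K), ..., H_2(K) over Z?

We work with the vertex ordering 1 < 2 < 3 < 4 < 5 < 6 < 7. The simplices of K, each written with vertices in increasing order, are:

  0-simplices (7): [1], [2], [3], [4], [5], [6], [7]
  1-simplices (18): [1,2], [1,3], [1,4], [1,5], [1,6], [1,7], [2,3], [2,4], [2,5], [2,6], [3,4], [3,5], [3,7], [4,5], [4,6], [5,6], [5,7], [6,7]
  2-simplices (12): [1,2,5], [1,2,6], [1,3,4], [1,3,7], [1,4,5], [1,6,7], [2,3,4], [2,3,5], [2,4,6], [3,5,7], [4,5,6], [5,6,7]

so the chain groups are C_0 ≅ Z^7, C_1 ≅ Z^18, C_2 ≅ Z^12.

∂_1: C_1 → C_0 maps an edge to its endpoints' difference, ∂[p,q] = q − p.
The 7×18 boundary matrix has rank 6 and Smith normal form diag(1,1,1,1,1,1).

∂_2: C_2 → C_1 maps a triangle to the signed sum of its edges. For instance
  ∂[2,3,5] = [3,5] − [2,5] + [2,3],
  ∂[2,3,4] = [3,4] − [2,4] + [2,3].
This gives a 18×12 integer matrix of rank 12; reducing to Smith normal form yields diagonal entries (1,1,1,1,1,1,1,1,1,1,1,2).

Computing H_k = (kernel of ∂_k) / (image of ∂_{k+1}):

  H_0: rank C_0 − rank ∂_1 = 7 − 6 = 1, and the invariant factors of ∂_1 are all 1, so H_0 ≅ Z.
  H_1: rank ker ∂_1 − rank ∂_2 = (18 − 6) − 12 = 0, and ∂_2 has invariant factor 2 > 1, so H_1 ≅ Z/2Z.
  H_2: rank ker ∂_2 − rank ∂_3 = (12 − 12) − 0 = 0, and there is no ∂_3, so H_2 ≅ 0.

H_0 ≅ Z,  H_1 ≅ Z/2Z,  H_2 = 0.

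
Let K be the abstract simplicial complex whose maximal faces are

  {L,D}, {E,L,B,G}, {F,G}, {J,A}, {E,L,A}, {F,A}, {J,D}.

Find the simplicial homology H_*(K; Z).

H_0 = Z,  H_1 = Z^2,  H_2 = 0,  H_3 = 0.

Take the total order A < B < D < E < F < G < J < L on the vertex set. Then K (dimension 3) consists of the simplices:

  0-simplices (8): A, B, D, E, F, G, J, L
  1-simplices (13): AE, AF, AJ, AL, BE, BG, BL, DJ, DL, EG, EL, FG, GL
  2-simplices (5): AEL, BEG, BEL, BGL, EGL
  3-simplices (1): BEGL

giving chain groups C_0 ≅ Z^8, C_1 ≅ Z^13, C_2 ≅ Z^5, C_3 ≅ Z^1.

∂_1: C_1 → C_0 maps an edge to its endpoints' difference, ∂[p,q] = q − p.
The resulting 8×13 matrix has rank 7, and its Smith normal form has invariant factors (1,1,1,1,1,1,1).

The boundary map ∂_2: C_2 → C_1 maps a triangle to the signed sum of its edges. For instance
  ∂BGL = GL − BL + BG,
  ∂AEL = EL − AL + AE.
As a 13×5 matrix over Z this has rank 4, with invariant factors (1,1,1,1).

∂_3: C_3 → C_2 sends each 3-simplex σ to the alternating sum Σ_i (−1)^i (σ with its i-th vertex removed). For instance
  ∂BEGL = EGL − BGL + BEL − BEG.
The resulting 5×1 matrix has rank 1, and its Smith normal form has invariant factors (1).

Now H_k = ker ∂_k / im ∂_{k+1}, so:

  H_0: rank C_0 − rank ∂_1 = 8 − 7 = 1, and the invariant factors of ∂_1 are all 1, so H_0 = Z.
  H_1: rank ker ∂_1 − rank ∂_2 = (13 − 7) − 4 = 2, and the invariant factors of ∂_2 are all 1, so H_1 = Z^2.
  H_2: rank ker ∂_2 − rank ∂_3 = (5 − 4) − 1 = 0, and the invariant factors of ∂_3 are all 1, so H_2 = 0.
  H_3: rank ker ∂_3 − rank ∂_4 = (1 − 1) − 0 = 0, and there is no ∂_4, so H_3 = 0.

As a check, the Euler characteristic is 8 − 13 + 5 − 1 = -1, which agrees with 1 − 2 + 0 − 0 = -1.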